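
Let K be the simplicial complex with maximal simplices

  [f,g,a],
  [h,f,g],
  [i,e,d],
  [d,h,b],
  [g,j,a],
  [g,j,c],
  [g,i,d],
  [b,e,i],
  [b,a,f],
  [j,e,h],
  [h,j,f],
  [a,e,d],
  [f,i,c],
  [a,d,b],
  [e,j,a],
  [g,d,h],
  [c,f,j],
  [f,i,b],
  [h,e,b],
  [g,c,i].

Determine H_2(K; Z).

Take the total order a < b < c < d < e < f < g < h < i < j on the vertex set. Then K (dimension 2) consists of the simplices:

  0-simplices (10): a, b, c, d, e, f, g, h, i, j
  1-simplices (30): ab, ad, ae, af, ag, aj, bd, be, bf, bh, bi, cf, cg, ci, cj, de, dg, dh, di, eh, ei, ej, fg, fh, fi, fj, gh, gi, gj, hj
  2-simplices (20): abd, abf, ade, aej, afg, agj, bdh, beh, bei, bfi, cfi, cfj, cgi, cgj, dei, dgh, dgi, ehj, fgh, fhj

giving chain groups C_0 ≅ Z^10, C_1 ≅ Z^30, C_2 ≅ Z^20.

∂_1: C_1 → C_0 maps an edge to its endpoints' difference, ∂[p,q] = q − p.
The resulting 10×30 matrix has rank 9, and its Smith normal form has invariant factors (1,1,1,1,1,1,1,1,1).

The boundary map ∂_2: C_2 → C_1 maps a triangle to the signed sum of its edges. For instance
  ∂cgj = gj − cj + cg,
  ∂fgh = gh − fh + fg.
As a 30×20 matrix over Z this has rank 20, with invariant factors (1,1,1,1,1,1,1,1,1,1,1,1,1,1,1,1,1,1,1,2).

Now H_k = ker ∂_k / im ∂_{k+1}, so:

  H_2: rank ker ∂_2 − rank ∂_3 = (20 − 20) − 0 = 0, and there is no ∂_3, so H_2 ≅ 0.

(K is a triangulation of the Klein bottle.)

H_2 = 0.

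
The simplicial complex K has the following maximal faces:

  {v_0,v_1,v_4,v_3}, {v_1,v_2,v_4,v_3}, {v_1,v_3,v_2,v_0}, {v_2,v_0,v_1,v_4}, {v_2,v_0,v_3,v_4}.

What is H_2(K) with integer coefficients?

H_2 ≅ 0.

Order the vertices as v_0 < v_1 < v_2 < v_3 < v_4. Listing each simplex with vertices in this order, K has dimension 3 with simplices:

  0-simplices (5): [v_0], [v_1], [v_2], [v_3], [v_4]
  1-simplices (10): [v_0,v_1], [v_0,v_2], [v_0,v_3], [v_0,v_4], [v_1,v_2], [v_1,v_3], [v_1,v_4], [v_2,v_3], [v_2,v_4], [v_3,v_4]
  2-simplices (10): [v_0,v_1,v_2], [v_0,v_1,v_3], [v_0,v_1,v_4], [v_0,v_2,v_3], [v_0,v_2,v_4], [v_0,v_3,v_4], [v_1,v_2,v_3], [v_1,v_2,v_4], [v_1,v_3,v_4], [v_2,v_3,v_4]
  3-simplices (5): [v_0,v_1,v_2,v_3], [v_0,v_1,v_2,v_4], [v_0,v_1,v_3,v_4], [v_0,v_2,v_3,v_4], [v_1,v_2,v_3,v_4]

so the chain groups are C_0 ≅ Z^5, C_1 ≅ Z^10, C_2 ≅ Z^10, C_3 ≅ Z^5.

Boundary ∂_1: C_1 → C_0 is given by ∂[p,q] = [q] − [p]. For instance
  ∂[v_2,v_3] = [v_3] − [v_2].
The resulting 5×10 matrix has rank 4, and its Smith normal form has invariant factors (1,1,1,1).

∂_2: C_2 → C_1 sends each 2-simplex [p,q,r] to [q,r] − [p,r] + [p,q]. For instance
  ∂[v_0,v_1,v_2] = [v_1,v_2] − [v_0,v_2] + [v_0,v_1],
  ∂[v_0,v_3,v_4] = [v_3,v_4] − [v_0,v_4] + [v_0,v_3].
The resulting 10×10 matrix has rank 6, and its Smith normal form has invariant factors (1,1,1,1,1,1).

∂_3: C_3 → C_2 sends each 3-simplex σ to the alternating sum Σ_i (−1)^i (σ with its i-th vertex removed). For instance
  ∂[v_0,v_1,v_2,v_4] = [v_1,v_2,v_4] − [v_0,v_2,v_4] + [v_0,v_1,v_4] − [v_0,v_1,v_2],
  ∂[v_0,v_1,v_3,v_4] = [v_1,v_3,v_4] − [v_0,v_3,v_4] + [v_0,v_1,v_4] − [v_0,v_1,v_3].
The 10×5 boundary matrix has rank 4 and Smith normal form diag(1,1,1,1).

Computing H_k = (kernel of ∂_k) / (image of ∂_{k+1}):

  H_2: rank ker ∂_2 − rank ∂_3 = (10 − 6) − 4 = 0, and the invariant factors of ∂_3 are all 1, so H_2 ≅ 0.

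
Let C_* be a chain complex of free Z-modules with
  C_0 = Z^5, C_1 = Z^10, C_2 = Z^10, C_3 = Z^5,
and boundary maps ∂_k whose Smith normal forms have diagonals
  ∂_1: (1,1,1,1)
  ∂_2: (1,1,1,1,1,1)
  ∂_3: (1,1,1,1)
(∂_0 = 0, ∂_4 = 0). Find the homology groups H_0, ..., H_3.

H_0 ≅ Z,  H_1 = 0,  H_2 = 0,  H_3 ≅ Z.

H_0: b_0 = 5 − 0 − 4 = 1; torsion from ∂_1 factors > 1: none. So H_0 ≅ Z.
H_1: b_1 = 10 − 4 − 6 = 0; torsion from ∂_2 factors > 1: none. So H_1 ≅ 0.
H_2: b_2 = 10 − 6 − 4 = 0; torsion from ∂_3 factors > 1: none. So H_2 ≅ 0.
H_3: b_3 = 5 − 4 − 0 = 1; torsion from ∂_4 factors > 1: none. So H_3 ≅ Z.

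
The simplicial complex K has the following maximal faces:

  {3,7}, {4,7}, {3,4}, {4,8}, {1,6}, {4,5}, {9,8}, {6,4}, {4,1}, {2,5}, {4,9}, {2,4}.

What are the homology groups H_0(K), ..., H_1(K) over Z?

H_0 ≅ Z,  H_1 ≅ Z^4.

We work with the vertex ordering 1 < 2 < 3 < 4 < 5 < 6 < 7 < 8 < 9. The simplices of K, each written with vertices in increasing order, are:

  0-simplices (9): [1], [2], [3], [4], [5], [6], [7], [8], [9]
  1-simplices (12): [1,4], [1,6], [2,4], [2,5], [3,4], [3,7], [4,5], [4,6], [4,7], [4,8], [4,9], [8,9]

so the chain groups are C_0 ≅ Z^9, C_1 ≅ Z^12.

The boundary map ∂_1: C_1 → C_0 maps an edge to its endpoints' difference, ∂[p,q] = q − p.
As a 9×12 matrix over Z this has rank 8, with invariant factors (1,1,1,1,1,1,1,1).

Computing H_k = (kernel of ∂_k) / (image of ∂_{k+1}):

  H_0: rank C_0 − rank ∂_1 = 9 − 8 = 1, and the invariant factors of ∂_1 are all 1, so H_0 = Z.
  H_1: rank ker ∂_1 − rank ∂_2 = (12 − 8) − 0 = 4, and there is no ∂_2, so H_1 = Z^4.

As a check, the Euler characteristic is 9 − 12 = -3, which agrees with 1 − 4 = -3.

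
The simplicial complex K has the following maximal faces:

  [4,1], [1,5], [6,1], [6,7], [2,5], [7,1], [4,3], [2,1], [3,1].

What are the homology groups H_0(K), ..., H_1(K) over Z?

Order the vertices as 1 < 2 < 3 < 4 < 5 < 6 < 7. Listing each simplex with vertices in this order, K has dimension 1 with simplices:

  0-simplices (7): [1], [2], [3], [4], [5], [6], [7]
  1-simplices (9): [1,2], [1,3], [1,4], [1,5], [1,6], [1,7], [2,5], [3,4], [6,7]

so the chain groups are C_0 ≅ Z^7, C_1 ≅ Z^9.

∂_1: C_1 → C_0 sends each edge [p,q] (with p < q) to q − p. For instance
  ∂[6,7] = [7] − [6].
The resulting 7×9 matrix has rank 6, and its Smith normal form has invariant factors (1,1,1,1,1,1).

Computing H_k = (kernel of ∂_k) / (image of ∂_{k+1}):

  H_0: rank C_0 − rank ∂_1 = 7 − 6 = 1, and the invariant factors of ∂_1 are all 1, so H_0 ≅ Z.
  H_1: rank ker ∂_1 − rank ∂_2 = (9 − 6) − 0 = 3, and there is no ∂_2, so H_1 ≅ Z^3.

H_0 = Z,  H_1 = Z^3.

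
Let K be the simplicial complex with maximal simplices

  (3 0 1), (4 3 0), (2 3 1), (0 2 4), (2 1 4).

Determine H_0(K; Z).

K has 5 vertices, 10 edges, 5 triangles.
rank ∂_0 = 0, rank ∂_1 = 4 ⇒ b_0 = 5 − 0 − 4 = 1; all invariant factors of ∂_1 are 1 so no torsion. So H_0 = Z.

H_0 = Z.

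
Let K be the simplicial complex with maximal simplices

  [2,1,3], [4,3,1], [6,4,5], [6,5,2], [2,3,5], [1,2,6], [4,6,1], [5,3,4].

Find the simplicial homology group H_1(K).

H_1 ≅ 0.

Order the vertices as 1 < 2 < 3 < 4 < 5 < 6. Listing each simplex with vertices in this order, K has dimension 2 with simplices:

  0-simplices (6): [1], [2], [3], [4], [5], [6]
  1-simplices (12): [1,2], [1,3], [1,4], [1,6], [2,3], [2,5], [2,6], [3,4], [3,5], [4,5], [4,6], [5,6]
  2-simplices (8): [1,2,3], [1,2,6], [1,3,4], [1,4,6], [2,3,5], [2,5,6], [3,4,5], [4,5,6]

Hence C_0 ≅ Z^6, C_1 ≅ Z^12, C_2 ≅ Z^8.

Boundary ∂_1: C_1 → C_0 maps an edge to its endpoints' difference, ∂[p,q] = q − p.
As a 6×12 matrix over Z this has rank 5, with invariant factors (1,1,1,1,1).

Boundary ∂_2: C_2 → C_1 maps a triangle to the signed sum of its edges. For instance
  ∂[2,3,5] = [3,5] − [2,5] + [2,3],
  ∂[2,5,6] = [5,6] − [2,6] + [2,5].
This gives a 12×8 integer matrix of rank 7; reducing to Smith normal form yields diagonal entries (1,1,1,1,1,1,1).

From H_k ≅ ker(∂_k) / im(∂_{k+1}) we obtain:

  H_1: rank ker ∂_1 − rank ∂_2 = (12 − 5) − 7 = 0, and the invariant factors of ∂_2 are all 1, so H_1 = 0.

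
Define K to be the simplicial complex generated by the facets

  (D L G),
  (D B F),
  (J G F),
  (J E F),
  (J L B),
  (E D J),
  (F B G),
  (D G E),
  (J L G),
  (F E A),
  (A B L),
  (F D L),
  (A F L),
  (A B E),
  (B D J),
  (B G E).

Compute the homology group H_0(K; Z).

We work with the vertex ordering A < B < D < E < F < G < J < L. The simplices of K, each written with vertices in increasing order, are:

  0-simplices (8): A, B, D, E, F, G, J, L
  1-simplices (24): AB, AE, AF, AL, BD, BE, BF, BG, BJ, BL, DE, DF, DG, DJ, DL, EF, EG, EJ, FG, FJ, FL, GJ, GL, JL
  2-simplices (16): ABE, ABL, AEF, AFL, BDF, BDJ, BEG, BFG, BJL, DEG, DEJ, DFL, DGL, EFJ, FGJ, GJL

giving chain groups C_0 ≅ Z^8, C_1 ≅ Z^24, C_2 ≅ Z^16.

The boundary map ∂_1: C_1 → C_0 sends each edge [p,q] (with p < q) to q − p. For instance
  ∂DJ = J − D.
The 8×24 boundary matrix has rank 7 and Smith normal form diag(1,1,1,1,1,1,1).

Boundary ∂_2: C_2 → C_1 acts by ∂[p,q,r] = [q,r] − [p,r] + [p,q]. For instance
  ∂DFL = FL − DL + DF,
  ∂BDJ = DJ − BJ + BD.
As a 24×16 matrix over Z this has rank 15, with invariant factors (1,1,1,1,1,1,1,1,1,1,1,1,1,1,1).

Computing H_k = (kernel of ∂_k) / (image of ∂_{k+1}):

  H_0: rank C_0 − rank ∂_1 = 8 − 7 = 1, and the invariant factors of ∂_1 are all 1, so H_0 ≅ Z.

H_0 ≅ Z.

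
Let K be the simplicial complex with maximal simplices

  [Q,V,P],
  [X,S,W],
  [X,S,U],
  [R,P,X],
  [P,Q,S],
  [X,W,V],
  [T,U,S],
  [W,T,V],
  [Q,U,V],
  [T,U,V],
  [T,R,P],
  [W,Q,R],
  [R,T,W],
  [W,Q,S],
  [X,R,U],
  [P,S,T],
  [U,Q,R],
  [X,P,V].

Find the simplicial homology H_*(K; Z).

H_0 = Z,  H_1 = Z^2,  H_2 = Z.

Take the total order P < Q < R < S < T < U < V < W < X on the vertex set. Then K (dimension 2) consists of the simplices:

  0-simplices (9): P, Q, R, S, T, U, V, W, X
  1-simplices (27): PQ, PR, PS, PT, PV, PX, QR, QS, QU, QV, QW, RT, RU, RW, RX, ST, SU, SW, SX, TU, TV, TW, UV, UX, VW, VX, WX
  2-simplices (18): PQS, PQV, PRT, PRX, PST, PVX, QRU, QRW, QSW, QUV, RTW, RUX, STU, SUX, SWX, TUV, TVW, VWX

Hence C_0 ≅ Z^9, C_1 ≅ Z^27, C_2 ≅ Z^18.

The boundary map ∂_1: C_1 → C_0 sends each edge [p,q] (with p < q) to q − p.
The resulting 9×27 matrix has rank 8, and its Smith normal form has invariant factors (1,1,1,1,1,1,1,1).

Boundary ∂_2: C_2 → C_1 maps a triangle to the signed sum of its edges. For instance
  ∂SUX = UX − SX + SU,
  ∂VWX = WX − VX + VW.
The 27×18 boundary matrix has rank 17 and Smith normal form diag(1,1,1,1,1,1,1,1,1,1,1,1,1,1,1,1,1).

Reading off H_k = ker ∂_k / im ∂_{k+1}:

  H_0: rank C_0 − rank ∂_1 = 9 − 8 = 1, and the invariant factors of ∂_1 are all 1, so H_0 = Z.
  H_1: rank ker ∂_1 − rank ∂_2 = (27 − 8) − 17 = 2, and the invariant factors of ∂_2 are all 1, so H_1 = Z^2.
  H_2: rank ker ∂_2 − rank ∂_3 = (18 − 17) − 0 = 1, and there is no ∂_3, so H_2 = Z.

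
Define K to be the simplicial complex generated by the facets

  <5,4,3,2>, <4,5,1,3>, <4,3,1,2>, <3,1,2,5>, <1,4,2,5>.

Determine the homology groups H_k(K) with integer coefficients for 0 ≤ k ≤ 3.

K has 5 vertices, 10 edges, 10 triangles, 5 3-simplices.
rank ∂_0 = 0, rank ∂_1 = 4 ⇒ b_0 = 5 − 0 − 4 = 1; all invariant factors of ∂_1 are 1 so no torsion. So H_0 = Z.
rank ∂_1 = 4, rank ∂_2 = 6 ⇒ b_1 = 10 − 4 − 6 = 0; all invariant factors of ∂_2 are 1 so no torsion. So H_1 = 0.
rank ∂_2 = 6, rank ∂_3 = 4 ⇒ b_2 = 10 − 6 − 4 = 0; all invariant factors of ∂_3 are 1 so no torsion. So H_2 = 0.
rank ∂_3 = 4, rank ∂_4 = 0 ⇒ b_3 = 5 − 4 − 0 = 1. So H_3 = Z.

H_0 = Z,  H_1 = 0,  H_2 = 0,  H_3 = Z.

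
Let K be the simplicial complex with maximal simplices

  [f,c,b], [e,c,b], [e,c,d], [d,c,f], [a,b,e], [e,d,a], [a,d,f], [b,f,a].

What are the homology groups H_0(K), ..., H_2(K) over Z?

K has 6 vertices, 12 edges, 8 triangles.
rank ∂_0 = 0, rank ∂_1 = 5 ⇒ b_0 = 6 − 0 − 5 = 1; all invariant factors of ∂_1 are 1 so no torsion. So H_0 = Z.
rank ∂_1 = 5, rank ∂_2 = 7 ⇒ b_1 = 12 − 5 − 7 = 0; all invariant factors of ∂_2 are 1 so no torsion. So H_1 = 0.
rank ∂_2 = 7, rank ∂_3 = 0 ⇒ b_2 = 8 − 7 − 0 = 1. So H_2 = Z.

H_0 ≅ Z,  H_1 = 0,  H_2 ≅ Z.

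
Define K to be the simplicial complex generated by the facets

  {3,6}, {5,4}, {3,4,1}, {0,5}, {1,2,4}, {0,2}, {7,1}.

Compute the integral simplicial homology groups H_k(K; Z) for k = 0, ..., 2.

Take the total order 0 < 1 < 2 < 3 < 4 < 5 < 6 < 7 on the vertex set. Then K (dimension 2) consists of the simplices:

  0-simplices (8): [0], [1], [2], [3], [4], [5], [6], [7]
  1-simplices (10): [0,2], [0,5], [1,2], [1,3], [1,4], [1,7], [2,4], [3,4], [3,6], [4,5]
  2-simplices (2): [1,2,4], [1,3,4]

giving chain groups C_0 ≅ Z^8, C_1 ≅ Z^10, C_2 ≅ Z^2.

The boundary map ∂_1: C_1 → C_0 sends each edge [p,q] (with p < q) to q − p.
The 8×10 boundary matrix has rank 7 and Smith normal form diag(1,1,1,1,1,1,1).

Boundary ∂_2: C_2 → C_1 sends each 2-simplex [p,q,r] to [q,r] − [p,r] + [p,q]. For instance
  ∂[1,3,4] = [3,4] − [1,4] + [1,3],
  ∂[1,2,4] = [2,4] − [1,4] + [1,2].
As a 10×2 matrix over Z this has rank 2, with invariant factors (1,1).

From H_k ≅ ker(∂_k) / im(∂_{k+1}) we obtain:

  H_0: rank C_0 − rank ∂_1 = 8 − 7 = 1, and the invariant factors of ∂_1 are all 1, so H_0 ≅ Z.
  H_1: rank ker ∂_1 − rank ∂_2 = (10 − 7) − 2 = 1, and the invariant factors of ∂_2 are all 1, so H_1 ≅ Z.
  H_2: rank ker ∂_2 − rank ∂_3 = (2 − 2) − 0 = 0, and there is no ∂_3, so H_2 ≅ 0.

H_0 = Z,  H_1 = Z,  H_2 = 0.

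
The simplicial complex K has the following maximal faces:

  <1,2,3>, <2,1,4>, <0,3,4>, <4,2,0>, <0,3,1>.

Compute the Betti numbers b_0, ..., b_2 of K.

Order the vertices as 0 < 1 < 2 < 3 < 4. Listing each simplex with vertices in this order, K has dimension 2 with simplices:

  0-simplices (5): [0], [1], [2], [3], [4]
  1-simplices (10): [0,1], [0,2], [0,3], [0,4], [1,2], [1,3], [1,4], [2,3], [2,4], [3,4]
  2-simplices (5): [0,1,3], [0,2,4], [0,3,4], [1,2,3], [1,2,4]

giving chain groups C_0 ≅ Z^5, C_1 ≅ Z^10, C_2 ≅ Z^5.

∂_1: C_1 → C_0 sends each edge [p,q] (with p < q) to q − p. For instance
  ∂[0,1] = [1] − [0].
This gives a 5×10 integer matrix of rank 4; reducing to Smith normal form yields diagonal entries (1,1,1,1).

The boundary map ∂_2: C_2 → C_1 maps a triangle to the signed sum of its edges. For instance
  ∂[1,2,3] = [2,3] − [1,3] + [1,2],
  ∂[1,2,4] = [2,4] − [1,4] + [1,2].
This gives a 10×5 integer matrix of rank 5; reducing to Smith normal form yields diagonal entries (1,1,1,1,1).

From H_k ≅ ker(∂_k) / im(∂_{k+1}) we obtain:

  H_0: rank C_0 − rank ∂_1 = 5 − 4 = 1, and the invariant factors of ∂_1 are all 1, so H_0 ≅ Z.
  H_1: rank ker ∂_1 − rank ∂_2 = (10 − 4) − 5 = 1, and the invariant factors of ∂_2 are all 1, so H_1 ≅ Z.
  H_2: rank ker ∂_2 − rank ∂_3 = (5 − 5) − 0 = 0, and there is no ∂_3, so H_2 ≅ 0.

Hence the Betti numbers are b_0 = 1, b_1 = 1, b_2 = 0.

b_0 = 1, b_1 = 1, b_2 = 0.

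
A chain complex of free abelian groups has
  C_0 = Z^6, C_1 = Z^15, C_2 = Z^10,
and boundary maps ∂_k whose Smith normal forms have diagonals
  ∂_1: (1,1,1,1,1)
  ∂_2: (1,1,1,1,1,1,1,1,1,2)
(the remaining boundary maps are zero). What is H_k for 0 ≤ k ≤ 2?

H_0: b_0 = 6 − 0 − 5 = 1; torsion from ∂_1 factors > 1: none. So H_0 = Z.
H_1: b_1 = 15 − 5 − 10 = 0; torsion from ∂_2 factors > 1: [2]. So H_1 = Z/2.
H_2: b_2 = 10 − 10 − 0 = 0; torsion from ∂_3 factors > 1: none. So H_2 = 0.

H_0 = Z,  H_1 = Z/2,  H_2 = 0.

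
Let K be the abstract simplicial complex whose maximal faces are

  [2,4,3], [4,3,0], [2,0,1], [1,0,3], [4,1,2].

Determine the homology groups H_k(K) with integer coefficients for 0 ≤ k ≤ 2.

Fix the vertex order 0 < 1 < 2 < 3 < 4 and write every simplex with vertices in increasing order. Then dim K = 2 and the simplices of K are:

  0-simplices (5): [0], [1], [2], [3], [4]
  1-simplices (10): [0,1], [0,2], [0,3], [0,4], [1,2], [1,3], [1,4], [2,3], [2,4], [3,4]
  2-simplices (5): [0,1,2], [0,1,3], [0,3,4], [1,2,4], [2,3,4]

Hence C_0 ≅ Z^5, C_1 ≅ Z^10, C_2 ≅ Z^5.

The boundary map ∂_1: C_1 → C_0 maps an edge to its endpoints' difference, ∂[p,q] = q − p.
This gives a 5×10 integer matrix of rank 4; reducing to Smith normal form yields diagonal entries (1,1,1,1).

The boundary map ∂_2: C_2 → C_1 acts by ∂[p,q,r] = [q,r] − [p,r] + [p,q]. For instance
  ∂[0,1,2] = [1,2] − [0,2] + [0,1],
  ∂[0,3,4] = [3,4] − [0,4] + [0,3].
This gives a 10×5 integer matrix of rank 5; reducing to Smith normal form yields diagonal entries (1,1,1,1,1).

Now H_k = ker ∂_k / im ∂_{k+1}, so:

  H_0: rank C_0 − rank ∂_1 = 5 − 4 = 1, and the invariant factors of ∂_1 are all 1, so H_0 = Z.
  H_1: rank ker ∂_1 − rank ∂_2 = (10 − 4) − 5 = 1, and the invariant factors of ∂_2 are all 1, so H_1 = Z.
  H_2: rank ker ∂_2 − rank ∂_3 = (5 − 5) − 0 = 0, and there is no ∂_3, so H_2 = 0.

As a check, the Euler characteristic is 5 − 10 + 5 = 0, which agrees with 1 − 1 + 0 = 0.

H_0 = Z,  H_1 = Z,  H_2 = 0.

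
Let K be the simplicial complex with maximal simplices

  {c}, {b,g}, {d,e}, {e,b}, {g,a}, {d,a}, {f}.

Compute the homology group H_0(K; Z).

Take the total order a < b < c < d < e < f < g on the vertex set. Then K (dimension 1) consists of the simplices:

  0-simplices (7): a, b, c, d, e, f, g
  1-simplices (5): ad, ag, be, bg, de

Hence C_0 ≅ Z^7, C_1 ≅ Z^5.

Boundary ∂_1: C_1 → C_0 maps an edge to its endpoints' difference, ∂[p,q] = q − p. For instance
  ∂ag = g − a.
This gives a 7×5 integer matrix of rank 4; reducing to Smith normal form yields diagonal entries (1,1,1,1).

From H_k ≅ ker(∂_k) / im(∂_{k+1}) we obtain:

  H_0: rank C_0 − rank ∂_1 = 7 − 4 = 3, and the invariant factors of ∂_1 are all 1, so H_0 ≅ Z^3.

H_0 ≅ Z^3.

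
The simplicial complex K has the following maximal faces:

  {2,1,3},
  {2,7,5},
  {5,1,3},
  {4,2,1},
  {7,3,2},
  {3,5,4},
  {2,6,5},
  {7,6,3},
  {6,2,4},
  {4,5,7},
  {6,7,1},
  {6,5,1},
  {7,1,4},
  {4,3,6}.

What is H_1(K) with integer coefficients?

H_1 ≅ Z^2.

Order the vertices as 1 < 2 < 3 < 4 < 5 < 6 < 7. Listing each simplex with vertices in this order, K has dimension 2 with simplices:

  0-simplices (7): [1], [2], [3], [4], [5], [6], [7]
  1-simplices (21): [1,2], [1,3], [1,4], [1,5], [1,6], [1,7], [2,3], [2,4], [2,5], [2,6], [2,7], [3,4], [3,5], [3,6], [3,7], [4,5], [4,6], [4,7], [5,6], [5,7], [6,7]
  2-simplices (14): [1,2,3], [1,2,4], [1,3,5], [1,4,7], [1,5,6], [1,6,7], [2,3,7], [2,4,6], [2,5,6], [2,5,7], [3,4,5], [3,4,6], [3,6,7], [4,5,7]

Hence C_0 ≅ Z^7, C_1 ≅ Z^21, C_2 ≅ Z^14.

∂_1: C_1 → C_0 is given by ∂[p,q] = [q] − [p]. For instance
  ∂[3,6] = [6] − [3].
The resulting 7×21 matrix has rank 6, and its Smith normal form has invariant factors (1,1,1,1,1,1).

Boundary ∂_2: C_2 → C_1 maps a triangle to the signed sum of its edges. For instance
  ∂[3,6,7] = [6,7] − [3,7] + [3,6],
  ∂[2,3,7] = [3,7] − [2,7] + [2,3].
The resulting 21×14 matrix has rank 13, and its Smith normal form has invariant factors (1,1,1,1,1,1,1,1,1,1,1,1,1).

From H_k ≅ ker(∂_k) / im(∂_{k+1}) we obtain:

  H_1: rank ker ∂_1 − rank ∂_2 = (21 − 6) − 13 = 2, and the invariant factors of ∂_2 are all 1, so H_1 ≅ Z^2.

(K is a triangulation of the torus T^2.)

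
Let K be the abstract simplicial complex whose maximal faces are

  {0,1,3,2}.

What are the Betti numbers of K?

We work with the vertex ordering 0 < 1 < 2 < 3. The simplices of K, each written with vertices in increasing order, are:

  0-simplices (4): [0], [1], [2], [3]
  1-simplices (6): [0,1], [0,2], [0,3], [1,2], [1,3], [2,3]
  2-simplices (4): [0,1,2], [0,1,3], [0,2,3], [1,2,3]
  3-simplices (1): [0,1,2,3]

giving chain groups C_0 ≅ Z^4, C_1 ≅ Z^6, C_2 ≅ Z^4, C_3 ≅ Z^1.

Boundary ∂_1: C_1 → C_0 sends each edge [p,q] (with p < q) to q − p. For instance
  ∂[1,2] = [2] − [1].
The resulting 4×6 matrix has rank 3, and its Smith normal form has invariant factors (1,1,1).

∂_2: C_2 → C_1 acts by ∂[p,q,r] = [q,r] − [p,r] + [p,q]. For instance
  ∂[0,2,3] = [2,3] − [0,3] + [0,2],
  ∂[1,2,3] = [2,3] − [1,3] + [1,2].
This gives a 6×4 integer matrix of rank 3; reducing to Smith normal form yields diagonal entries (1,1,1).

∂_3: C_3 → C_2 sends each 3-simplex σ to the alternating sum Σ_i (−1)^i (σ with its i-th vertex removed). For instance
  ∂[0,1,2,3] = [1,2,3] − [0,2,3] + [0,1,3] − [0,1,2].
The 4×1 boundary matrix has rank 1 and Smith normal form diag(1).

From H_k ≅ ker(∂_k) / im(∂_{k+1}) we obtain:

  H_0: rank C_0 − rank ∂_1 = 4 − 3 = 1, and the invariant factors of ∂_1 are all 1, so H_0 = Z.
  H_1: rank ker ∂_1 − rank ∂_2 = (6 − 3) − 3 = 0, and the invariant factors of ∂_2 are all 1, so H_1 = 0.
  H_2: rank ker ∂_2 − rank ∂_3 = (4 − 3) − 1 = 0, and the invariant factors of ∂_3 are all 1, so H_2 = 0.
  H_3: rank ker ∂_3 − rank ∂_4 = (1 − 1) − 0 = 0, and there is no ∂_4, so H_3 = 0.

Hence the Betti numbers are b_0 = 1, b_1 = 0, b_2 = 0, b_3 = 0.

b_0 = 1, b_1 = 0, b_2 = 0, b_3 = 0.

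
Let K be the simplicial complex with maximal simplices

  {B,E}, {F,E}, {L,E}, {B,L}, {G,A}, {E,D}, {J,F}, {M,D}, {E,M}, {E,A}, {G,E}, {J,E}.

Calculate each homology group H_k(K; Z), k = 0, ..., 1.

Order the vertices as A < B < D < E < F < G < J < L < M. Listing each simplex with vertices in this order, K has dimension 1 with simplices:

  0-simplices (9): A, B, D, E, F, G, J, L, M
  1-simplices (12): AE, AG, BE, BL, DE, DM, EF, EG, EJ, EL, EM, FJ

Hence C_0 ≅ Z^9, C_1 ≅ Z^12.

∂_1: C_1 → C_0 sends each edge [p,q] (with p < q) to q − p. For instance
  ∂BL = L − B.
The resulting 9×12 matrix has rank 8, and its Smith normal form has invariant factors (1,1,1,1,1,1,1,1).

Now H_k = ker ∂_k / im ∂_{k+1}, so:

  H_0: rank C_0 − rank ∂_1 = 9 − 8 = 1, and the invariant factors of ∂_1 are all 1, so H_0 = Z.
  H_1: rank ker ∂_1 − rank ∂_2 = (12 − 8) − 0 = 4, and there is no ∂_2, so H_1 = Z^4.

As a check, the Euler characteristic is 9 − 12 = -3, which agrees with 1 − 4 = -3.

H_0 = Z,  H_1 = Z^4.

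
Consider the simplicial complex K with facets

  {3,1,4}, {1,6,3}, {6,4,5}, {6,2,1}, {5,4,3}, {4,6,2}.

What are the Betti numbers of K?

b_0 = 1, b_1 = 1, b_2 = 0.

Fix the vertex order 1 < 2 < 3 < 4 < 5 < 6 and write every simplex with vertices in increasing order. Then dim K = 2 and the simplices of K are:

  0-simplices (6): [1], [2], [3], [4], [5], [6]
  1-simplices (12): [1,2], [1,3], [1,4], [1,6], [2,4], [2,6], [3,4], [3,5], [3,6], [4,5], [4,6], [5,6]
  2-simplices (6): [1,2,6], [1,3,4], [1,3,6], [2,4,6], [3,4,5], [4,5,6]

so the chain groups are C_0 ≅ Z^6, C_1 ≅ Z^12, C_2 ≅ Z^6.

∂_1: C_1 → C_0 sends each edge [p,q] (with p < q) to q − p. For instance
  ∂[1,4] = [4] − [1].
As a 6×12 matrix over Z this has rank 5, with invariant factors (1,1,1,1,1).

The boundary map ∂_2: C_2 → C_1 maps a triangle to the signed sum of its edges. For instance
  ∂[4,5,6] = [5,6] − [4,6] + [4,5],
  ∂[1,3,4] = [3,4] − [1,4] + [1,3].
This gives a 12×6 integer matrix of rank 6; reducing to Smith normal form yields diagonal entries (1,1,1,1,1,1).

Reading off H_k = ker ∂_k / im ∂_{k+1}:

  H_0: rank C_0 − rank ∂_1 = 6 − 5 = 1, and the invariant factors of ∂_1 are all 1, so H_0 ≅ Z.
  H_1: rank ker ∂_1 − rank ∂_2 = (12 − 5) − 6 = 1, and the invariant factors of ∂_2 are all 1, so H_1 ≅ Z.
  H_2: rank ker ∂_2 − rank ∂_3 = (6 − 6) − 0 = 0, and there is no ∂_3, so H_2 ≅ 0.

As a check, the Euler characteristic is 6 − 12 + 6 = 0, which agrees with 1 − 1 + 0 = 0.

Hence the Betti numbers are b_0 = 1, b_1 = 1, b_2 = 0.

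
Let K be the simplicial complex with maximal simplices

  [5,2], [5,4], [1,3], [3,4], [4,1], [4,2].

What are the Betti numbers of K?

We work with the vertex ordering 1 < 2 < 3 < 4 < 5. The simplices of K, each written with vertices in increasing order, are:

  0-simplices (5): [1], [2], [3], [4], [5]
  1-simplices (6): [1,3], [1,4], [2,4], [2,5], [3,4], [4,5]

so the chain groups are C_0 ≅ Z^5, C_1 ≅ Z^6.

Boundary ∂_1: C_1 → C_0 maps an edge to its endpoints' difference, ∂[p,q] = q − p. For instance
  ∂[1,4] = [4] − [1].
The 5×6 boundary matrix has rank 4 and Smith normal form diag(1,1,1,1).

Reading off H_k = ker ∂_k / im ∂_{k+1}:

  H_0: rank C_0 − rank ∂_1 = 5 − 4 = 1, and the invariant factors of ∂_1 are all 1, so H_0 = Z.
  H_1: rank ker ∂_1 − rank ∂_2 = (6 − 4) − 0 = 2, and there is no ∂_2, so H_1 = Z^2.

Hence the Betti numbers are b_0 = 1, b_1 = 2.

b_0 = 1, b_1 = 2.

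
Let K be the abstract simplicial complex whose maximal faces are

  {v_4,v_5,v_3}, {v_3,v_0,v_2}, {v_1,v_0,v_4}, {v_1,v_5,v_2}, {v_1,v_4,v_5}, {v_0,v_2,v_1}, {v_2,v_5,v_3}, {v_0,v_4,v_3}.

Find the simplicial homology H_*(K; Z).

Fix the vertex order v_0 < v_1 < v_2 < v_3 < v_4 < v_5 and write every simplex with vertices in increasing order. Then dim K = 2 and the simplices of K are:

  0-simplices (6): [v_0], [v_1], [v_2], [v_3], [v_4], [v_5]
  1-simplices (12): [v_0,v_1], [v_0,v_2], [v_0,v_3], [v_0,v_4], [v_1,v_2], [v_1,v_4], [v_1,v_5], [v_2,v_3], [v_2,v_5], [v_3,v_4], [v_3,v_5], [v_4,v_5]
  2-simplices (8): [v_0,v_1,v_2], [v_0,v_1,v_4], [v_0,v_2,v_3], [v_0,v_3,v_4], [v_1,v_2,v_5], [v_1,v_4,v_5], [v_2,v_3,v_5], [v_3,v_4,v_5]

giving chain groups C_0 ≅ Z^6, C_1 ≅ Z^12, C_2 ≅ Z^8.

Boundary ∂_1: C_1 → C_0 maps an edge to its endpoints' difference, ∂[p,q] = q − p. For instance
  ∂[v_1,v_5] = [v_5] − [v_1].
The 6×12 boundary matrix has rank 5 and Smith normal form diag(1,1,1,1,1).

The boundary map ∂_2: C_2 → C_1 acts by ∂[p,q,r] = [q,r] − [p,r] + [p,q]. For instance
  ∂[v_1,v_4,v_5] = [v_4,v_5] − [v_1,v_5] + [v_1,v_4],
  ∂[v_0,v_1,v_2] = [v_1,v_2] − [v_0,v_2] + [v_0,v_1].
This gives a 12×8 integer matrix of rank 7; reducing to Smith normal form yields diagonal entries (1,1,1,1,1,1,1).

Reading off H_k = ker ∂_k / im ∂_{k+1}:

  H_0: rank C_0 − rank ∂_1 = 6 − 5 = 1, and the invariant factors of ∂_1 are all 1, so H_0 = Z.
  H_1: rank ker ∂_1 − rank ∂_2 = (12 − 5) − 7 = 0, and the invariant factors of ∂_2 are all 1, so H_1 = 0.
  H_2: rank ker ∂_2 − rank ∂_3 = (8 − 7) − 0 = 1, and there is no ∂_3, so H_2 = Z.

As a check, the Euler characteristic is 6 − 12 + 8 = 2, which agrees with 1 − 0 + 1 = 2.

H_0 ≅ Z,  H_1 = 0,  H_2 ≅ Z.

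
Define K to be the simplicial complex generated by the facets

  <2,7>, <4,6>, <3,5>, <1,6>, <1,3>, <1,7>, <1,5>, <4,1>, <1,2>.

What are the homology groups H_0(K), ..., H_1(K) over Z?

Order the vertices as 1 < 2 < 3 < 4 < 5 < 6 < 7. Listing each simplex with vertices in this order, K has dimension 1 with simplices:

  0-simplices (7): [1], [2], [3], [4], [5], [6], [7]
  1-simplices (9): [1,2], [1,3], [1,4], [1,5], [1,6], [1,7], [2,7], [3,5], [4,6]

giving chain groups C_0 ≅ Z^7, C_1 ≅ Z^9.

Boundary ∂_1: C_1 → C_0 sends each edge [p,q] (with p < q) to q − p.
The resulting 7×9 matrix has rank 6, and its Smith normal form has invariant factors (1,1,1,1,1,1).

Computing H_k = (kernel of ∂_k) / (image of ∂_{k+1}):

  H_0: rank C_0 − rank ∂_1 = 7 − 6 = 1, and the invariant factors of ∂_1 are all 1, so H_0 ≅ Z.
  H_1: rank ker ∂_1 − rank ∂_2 = (9 − 6) − 0 = 3, and there is no ∂_2, so H_1 ≅ Z^3.

H_0 ≅ Z,  H_1 ≅ Z^3.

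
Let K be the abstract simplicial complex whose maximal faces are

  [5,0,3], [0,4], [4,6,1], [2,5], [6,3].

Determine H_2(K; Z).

H_2 = 0.

Fix the vertex order 0 < 1 < 2 < 3 < 4 < 5 < 6 and write every simplex with vertices in increasing order. Then dim K = 2 and the simplices of K are:

  0-simplices (7): [0], [1], [2], [3], [4], [5], [6]
  1-simplices (9): [0,3], [0,4], [0,5], [1,4], [1,6], [2,5], [3,5], [3,6], [4,6]
  2-simplices (2): [0,3,5], [1,4,6]

so the chain groups are C_0 ≅ Z^7, C_1 ≅ Z^9, C_2 ≅ Z^2.

∂_1: C_1 → C_0 sends each edge [p,q] (with p < q) to q − p. For instance
  ∂[3,5] = [5] − [3].
The resulting 7×9 matrix has rank 6, and its Smith normal form has invariant factors (1,1,1,1,1,1).

Boundary ∂_2: C_2 → C_1 acts by ∂[p,q,r] = [q,r] − [p,r] + [p,q]. For instance
  ∂[0,3,5] = [3,5] − [0,5] + [0,3],
  ∂[1,4,6] = [4,6] − [1,6] + [1,4].
As a 9×2 matrix over Z this has rank 2, with invariant factors (1,1).

Computing H_k = (kernel of ∂_k) / (image of ∂_{k+1}):

  H_2: rank ker ∂_2 − rank ∂_3 = (2 − 2) − 0 = 0, and there is no ∂_3, so H_2 = 0.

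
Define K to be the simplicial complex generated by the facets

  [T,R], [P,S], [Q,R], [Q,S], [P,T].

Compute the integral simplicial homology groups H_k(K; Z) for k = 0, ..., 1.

H_0 ≅ Z,  H_1 ≅ Z.

Order the vertices as P < Q < R < S < T. Listing each simplex with vertices in this order, K has dimension 1 with simplices:

  0-simplices (5): P, Q, R, S, T
  1-simplices (5): PS, PT, QR, QS, RT

so the chain groups are C_0 ≅ Z^5, C_1 ≅ Z^5.

The boundary map ∂_1: C_1 → C_0 maps an edge to its endpoints' difference, ∂[p,q] = q − p. For instance
  ∂RT = T − R.
The resulting 5×5 matrix has rank 4, and its Smith normal form has invariant factors (1,1,1,1).

Reading off H_k = ker ∂_k / im ∂_{k+1}:

  H_0: rank C_0 − rank ∂_1 = 5 − 4 = 1, and the invariant factors of ∂_1 are all 1, so H_0 ≅ Z.
  H_1: rank ker ∂_1 − rank ∂_2 = (5 − 4) − 0 = 1, and there is no ∂_2, so H_1 ≅ Z.

(K is a triangulation of the circle S^1.)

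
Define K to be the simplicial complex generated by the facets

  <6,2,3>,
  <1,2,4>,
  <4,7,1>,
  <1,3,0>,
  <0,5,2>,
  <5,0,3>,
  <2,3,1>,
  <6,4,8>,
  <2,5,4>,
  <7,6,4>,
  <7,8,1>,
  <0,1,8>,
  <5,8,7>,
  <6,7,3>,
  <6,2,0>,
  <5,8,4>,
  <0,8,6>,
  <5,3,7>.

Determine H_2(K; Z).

Fix the vertex order 0 < 1 < 2 < 3 < 4 < 5 < 6 < 7 < 8 and write every simplex with vertices in increasing order. Then dim K = 2 and the simplices of K are:

  0-simplices (9): [0], [1], [2], [3], [4], [5], [6], [7], [8]
  1-simplices (27): (27 of them)
  2-simplices (18): [0,1,3], [0,1,8], [0,2,5], [0,2,6], [0,3,5], [0,6,8], [1,2,3], [1,2,4], [1,4,7], [1,7,8], [2,3,6], [2,4,5], [3,5,7], [3,6,7], [4,5,8], [4,6,7], [4,6,8], [5,7,8]

Hence C_0 ≅ Z^9, C_1 ≅ Z^27, C_2 ≅ Z^18.

The boundary map ∂_1: C_1 → C_0 maps an edge to its endpoints' difference, ∂[p,q] = q − p. For instance
  ∂[4,7] = [7] − [4].
As a 9×27 matrix over Z this has rank 8, with invariant factors (1,1,1,1,1,1,1,1).

Boundary ∂_2: C_2 → C_1 maps a triangle to the signed sum of its edges. For instance
  ∂[3,6,7] = [6,7] − [3,7] + [3,6],
  ∂[5,7,8] = [7,8] − [5,8] + [5,7].
The 27×18 boundary matrix has rank 18 and Smith normal form diag(1,1,1,1,1,1,1,1,1,1,1,1,1,1,1,1,1,2).

From H_k ≅ ker(∂_k) / im(∂_{k+1}) we obtain:

  H_2: rank ker ∂_2 − rank ∂_3 = (18 − 18) − 0 = 0, and there is no ∂_3, so H_2 = 0.

H_2 ≅ 0.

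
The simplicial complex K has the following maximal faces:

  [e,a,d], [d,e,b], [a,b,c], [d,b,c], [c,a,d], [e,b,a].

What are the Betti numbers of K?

K has 5 vertices, 9 edges, 6 triangles.
rank ∂_0 = 0, rank ∂_1 = 4 ⇒ b_0 = 5 − 0 − 4 = 1; all invariant factors of ∂_1 are 1 so no torsion. So H_0 ≅ Z.
rank ∂_1 = 4, rank ∂_2 = 5 ⇒ b_1 = 9 − 4 − 5 = 0; all invariant factors of ∂_2 are 1 so no torsion. So H_1 ≅ 0.
rank ∂_2 = 5, rank ∂_3 = 0 ⇒ b_2 = 6 − 5 − 0 = 1. So H_2 ≅ Z.

b_0 = 1, b_1 = 0, b_2 = 1.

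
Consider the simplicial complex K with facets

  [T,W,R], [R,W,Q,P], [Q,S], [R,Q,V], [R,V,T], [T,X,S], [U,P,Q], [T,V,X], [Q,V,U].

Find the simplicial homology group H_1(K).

H_1 = Z.

Order the vertices as P < Q < R < S < T < U < V < W < X. Listing each simplex with vertices in this order, K has dimension 3 with simplices:

  0-simplices (9): P, Q, R, S, T, U, V, W, X
  1-simplices (19): PQ, PR, PU, PW, QR, QS, QU, QV, QW, RT, RV, RW, ST, SX, TV, TW, TX, UV, VX
  2-simplices (11): PQR, PQU, PQW, PRW, QRV, QRW, QUV, RTV, RTW, STX, TVX
  3-simplices (1): PQRW

Hence C_0 ≅ Z^9, C_1 ≅ Z^19, C_2 ≅ Z^11, C_3 ≅ Z^1.

Boundary ∂_1: C_1 → C_0 sends each edge [p,q] (with p < q) to q − p. For instance
  ∂RW = W − R.
The 9×19 boundary matrix has rank 8 and Smith normal form diag(1,1,1,1,1,1,1,1).

∂_2: C_2 → C_1 sends each 2-simplex [p,q,r] to [q,r] − [p,r] + [p,q]. For instance
  ∂PRW = RW − PW + PR,
  ∂QRV = RV − QV + QR.
The resulting 19×11 matrix has rank 10, and its Smith normal form has invariant factors (1,1,1,1,1,1,1,1,1,1).

Boundary ∂_3: C_3 → C_2 sends each 3-simplex σ to the alternating sum Σ_i (−1)^i (σ with its i-th vertex removed). For instance
  ∂PQRW = QRW − PRW + PQW − PQR.
The resulting 11×1 matrix has rank 1, and its Smith normal form has invariant factors (1).

Now H_k = ker ∂_k / im ∂_{k+1}, so:

  H_1: rank ker ∂_1 − rank ∂_2 = (19 − 8) − 10 = 1, and the invariant factors of ∂_2 are all 1, so H_1 ≅ Z.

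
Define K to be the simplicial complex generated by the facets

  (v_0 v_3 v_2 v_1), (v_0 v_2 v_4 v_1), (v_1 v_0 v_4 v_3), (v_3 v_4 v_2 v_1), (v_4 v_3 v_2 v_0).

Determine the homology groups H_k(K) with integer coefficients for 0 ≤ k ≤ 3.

Order the vertices as v_0 < v_1 < v_2 < v_3 < v_4. Listing each simplex with vertices in this order, K has dimension 3 with simplices:

  0-simplices (5): [v_0], [v_1], [v_2], [v_3], [v_4]
  1-simplices (10): [v_0,v_1], [v_0,v_2], [v_0,v_3], [v_0,v_4], [v_1,v_2], [v_1,v_3], [v_1,v_4], [v_2,v_3], [v_2,v_4], [v_3,v_4]
  2-simplices (10): [v_0,v_1,v_2], [v_0,v_1,v_3], [v_0,v_1,v_4], [v_0,v_2,v_3], [v_0,v_2,v_4], [v_0,v_3,v_4], [v_1,v_2,v_3], [v_1,v_2,v_4], [v_1,v_3,v_4], [v_2,v_3,v_4]
  3-simplices (5): [v_0,v_1,v_2,v_3], [v_0,v_1,v_2,v_4], [v_0,v_1,v_3,v_4], [v_0,v_2,v_3,v_4], [v_1,v_2,v_3,v_4]

Hence C_0 ≅ Z^5, C_1 ≅ Z^10, C_2 ≅ Z^10, C_3 ≅ Z^5.

Boundary ∂_1: C_1 → C_0 sends each edge [p,q] (with p < q) to q − p.
This gives a 5×10 integer matrix of rank 4; reducing to Smith normal form yields diagonal entries (1,1,1,1).

Boundary ∂_2: C_2 → C_1 acts by ∂[p,q,r] = [q,r] − [p,r] + [p,q]. For instance
  ∂[v_0,v_1,v_3] = [v_1,v_3] − [v_0,v_3] + [v_0,v_1],
  ∂[v_0,v_3,v_4] = [v_3,v_4] − [v_0,v_4] + [v_0,v_3].
The 10×10 boundary matrix has rank 6 and Smith normal form diag(1,1,1,1,1,1).

The boundary map ∂_3: C_3 → C_2 sends each 3-simplex σ to the alternating sum Σ_i (−1)^i (σ with its i-th vertex removed). For instance
  ∂[v_0,v_1,v_3,v_4] = [v_1,v_3,v_4] − [v_0,v_3,v_4] + [v_0,v_1,v_4] − [v_0,v_1,v_3],
  ∂[v_0,v_1,v_2,v_3] = [v_1,v_2,v_3] − [v_0,v_2,v_3] + [v_0,v_1,v_3] − [v_0,v_1,v_2].
The resulting 10×5 matrix has rank 4, and its Smith normal form has invariant factors (1,1,1,1).

Now H_k = ker ∂_k / im ∂_{k+1}, so:

  H_0: rank C_0 − rank ∂_1 = 5 − 4 = 1, and the invariant factors of ∂_1 are all 1, so H_0 ≅ Z.
  H_1: rank ker ∂_1 − rank ∂_2 = (10 − 4) − 6 = 0, and the invariant factors of ∂_2 are all 1, so H_1 ≅ 0.
  H_2: rank ker ∂_2 − rank ∂_3 = (10 − 6) − 4 = 0, and the invariant factors of ∂_3 are all 1, so H_2 ≅ 0.
  H_3: rank ker ∂_3 − rank ∂_4 = (5 − 4) − 0 = 1, and there is no ∂_4, so H_3 ≅ Z.

As a check, the Euler characteristic is 5 − 10 + 10 − 5 = 0, which agrees with 1 − 0 + 0 − 1 = 0.

H_0 ≅ Z,  H_1 = 0,  H_2 = 0,  H_3 ≅ Z.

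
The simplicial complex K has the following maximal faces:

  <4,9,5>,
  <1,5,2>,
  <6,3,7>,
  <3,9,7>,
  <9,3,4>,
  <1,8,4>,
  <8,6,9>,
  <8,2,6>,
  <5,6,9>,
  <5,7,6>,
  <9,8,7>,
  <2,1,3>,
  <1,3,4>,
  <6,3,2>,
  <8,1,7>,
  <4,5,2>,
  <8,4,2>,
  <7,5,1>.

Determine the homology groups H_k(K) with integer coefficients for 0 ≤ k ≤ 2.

H_0 ≅ Z,  H_1 ≅ Z ⊕ Z/2,  H_2 = 0.

Fix the vertex order 1 < 2 < 3 < 4 < 5 < 6 < 7 < 8 < 9 and write every simplex with vertices in increasing order. Then dim K = 2 and the simplices of K are:

  0-simplices (9): [1], [2], [3], [4], [5], [6], [7], [8], [9]
  1-simplices (27): (27 of them)
  2-simplices (18): [1,2,3], [1,2,5], [1,3,4], [1,4,8], [1,5,7], [1,7,8], [2,3,6], [2,4,5], [2,4,8], [2,6,8], [3,4,9], [3,6,7], [3,7,9], [4,5,9], [5,6,7], [5,6,9], [6,8,9], [7,8,9]

so the chain groups are C_0 ≅ Z^9, C_1 ≅ Z^27, C_2 ≅ Z^18.

The boundary map ∂_1: C_1 → C_0 sends each edge [p,q] (with p < q) to q − p. For instance
  ∂[5,6] = [6] − [5].
The 9×27 boundary matrix has rank 8 and Smith normal form diag(1,1,1,1,1,1,1,1).

∂_2: C_2 → C_1 maps a triangle to the signed sum of its edges. For instance
  ∂[4,5,9] = [5,9] − [4,9] + [4,5],
  ∂[3,7,9] = [7,9] − [3,9] + [3,7].
This gives a 27×18 integer matrix of rank 18; reducing to Smith normal form yields diagonal entries (1,1,1,1,1,1,1,1,1,1,1,1,1,1,1,1,1,2).

From H_k ≅ ker(∂_k) / im(∂_{k+1}) we obtain:

  H_0: rank C_0 − rank ∂_1 = 9 − 8 = 1, and the invariant factors of ∂_1 are all 1, so H_0 = Z.
  H_1: rank ker ∂_1 − rank ∂_2 = (27 − 8) − 18 = 1, and ∂_2 has invariant factor 2 > 1, so H_1 = Z ⊕ Z/2.
  H_2: rank ker ∂_2 − rank ∂_3 = (18 − 18) − 0 = 0, and there is no ∂_3, so H_2 = 0.

As a check, the Euler characteristic is 9 − 27 + 18 = 0, which agrees with 1 − 1 + 0 = 0.
(K is a triangulation of the Klein bottle.)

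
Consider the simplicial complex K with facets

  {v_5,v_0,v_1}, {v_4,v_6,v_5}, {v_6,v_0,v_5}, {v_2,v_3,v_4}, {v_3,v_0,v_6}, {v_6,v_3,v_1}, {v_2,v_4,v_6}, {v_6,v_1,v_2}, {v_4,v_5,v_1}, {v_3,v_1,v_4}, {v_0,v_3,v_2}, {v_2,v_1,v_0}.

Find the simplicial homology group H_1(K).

H_1 = Z_2.

Order the vertices as v_0 < v_1 < v_2 < v_3 < v_4 < v_5 < v_6. Listing each simplex with vertices in this order, K has dimension 2 with simplices:

  0-simplices (7): [v_0], [v_1], [v_2], [v_3], [v_4], [v_5], [v_6]
  1-simplices (18): (18 of them)
  2-simplices (12): (12 of them)

so the chain groups are C_0 ≅ Z^7, C_1 ≅ Z^18, C_2 ≅ Z^12.

The boundary map ∂_1: C_1 → C_0 maps an edge to its endpoints' difference, ∂[p,q] = q − p. For instance
  ∂[v_3,v_4] = [v_4] − [v_3].
As a 7×18 matrix over Z this has rank 6, with invariant factors (1,1,1,1,1,1).

Boundary ∂_2: C_2 → C_1 maps a triangle to the signed sum of its edges. For instance
  ∂[v_2,v_4,v_6] = [v_4,v_6] − [v_2,v_6] + [v_2,v_4],
  ∂[v_2,v_3,v_4] = [v_3,v_4] − [v_2,v_4] + [v_2,v_3].
This gives a 18×12 integer matrix of rank 12; reducing to Smith normal form yields diagonal entries (1,1,1,1,1,1,1,1,1,1,1,2).

Now H_k = ker ∂_k / im ∂_{k+1}, so:

  H_1: rank ker ∂_1 − rank ∂_2 = (18 − 6) − 12 = 0, and ∂_2 has invariant factor 2 > 1, so H_1 = Z_2.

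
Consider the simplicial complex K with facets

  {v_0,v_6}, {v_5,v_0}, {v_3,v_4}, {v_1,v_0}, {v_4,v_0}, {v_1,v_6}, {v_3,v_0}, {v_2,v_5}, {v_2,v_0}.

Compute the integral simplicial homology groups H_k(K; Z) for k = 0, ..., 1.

H_0 ≅ Z,  H_1 ≅ Z^3.

Take the total order v_0 < v_1 < v_2 < v_3 < v_4 < v_5 < v_6 on the vertex set. Then K (dimension 1) consists of the simplices:

  0-simplices (7): [v_0], [v_1], [v_2], [v_3], [v_4], [v_5], [v_6]
  1-simplices (9): [v_0,v_1], [v_0,v_2], [v_0,v_3], [v_0,v_4], [v_0,v_5], [v_0,v_6], [v_1,v_6], [v_2,v_5], [v_3,v_4]

giving chain groups C_0 ≅ Z^7, C_1 ≅ Z^9.

∂_1: C_1 → C_0 is given by ∂[p,q] = [q] − [p]. For instance
  ∂[v_0,v_1] = [v_1] − [v_0].
The 7×9 boundary matrix has rank 6 and Smith normal form diag(1,1,1,1,1,1).

Computing H_k = (kernel of ∂_k) / (image of ∂_{k+1}):

  H_0: rank C_0 − rank ∂_1 = 7 − 6 = 1, and the invariant factors of ∂_1 are all 1, so H_0 ≅ Z.
  H_1: rank ker ∂_1 − rank ∂_2 = (9 − 6) − 0 = 3, and there is no ∂_2, so H_1 ≅ Z^3.

(K is a triangulation of a wedge of 3 circles.)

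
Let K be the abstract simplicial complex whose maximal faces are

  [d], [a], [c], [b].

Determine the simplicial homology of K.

Take the total order a < b < c < d on the vertex set. Then K (dimension 0) consists of the simplices:

  0-simplices (4): a, b, c, d

giving chain groups C_0 ≅ Z^4.

Computing H_k = (kernel of ∂_k) / (image of ∂_{k+1}):

  H_0: rank C_0 − rank ∂_1 = 4 − 0 = 4, and there is no ∂_1, so H_0 ≅ Z^4.

H_0 = Z^4.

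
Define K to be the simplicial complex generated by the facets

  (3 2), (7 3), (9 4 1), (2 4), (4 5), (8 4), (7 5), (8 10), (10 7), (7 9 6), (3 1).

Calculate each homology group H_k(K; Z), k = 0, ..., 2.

H_0 ≅ Z,  H_1 ≅ Z^4,  H_2 = 0.

Fix the vertex order 1 < 2 < 3 < 4 < 5 < 6 < 7 < 8 < 9 < 10 and write every simplex with vertices in increasing order. Then dim K = 2 and the simplices of K are:

  0-simplices (10): [1], [2], [3], [4], [5], [6], [7], [8], [9], [10]
  1-simplices (15): [1,3], [1,4], [1,9], [2,3], [2,4], [3,7], [4,5], [4,8], [4,9], [5,7], [6,7], [6,9], [7,9], [7,10], [8,10]
  2-simplices (2): [1,4,9], [6,7,9]

so the chain groups are C_0 ≅ Z^10, C_1 ≅ Z^15, C_2 ≅ Z^2.

∂_1: C_1 → C_0 sends each edge [p,q] (with p < q) to q − p. For instance
  ∂[4,5] = [5] − [4].
This gives a 10×15 integer matrix of rank 9; reducing to Smith normal form yields diagonal entries (1,1,1,1,1,1,1,1,1).

The boundary map ∂_2: C_2 → C_1 sends each 2-simplex [p,q,r] to [q,r] − [p,r] + [p,q]. For instance
  ∂[1,4,9] = [4,9] − [1,9] + [1,4],
  ∂[6,7,9] = [7,9] − [6,9] + [6,7].
The 15×2 boundary matrix has rank 2 and Smith normal form diag(1,1).

Computing H_k = (kernel of ∂_k) / (image of ∂_{k+1}):

  H_0: rank C_0 − rank ∂_1 = 10 − 9 = 1, and the invariant factors of ∂_1 are all 1, so H_0 = Z.
  H_1: rank ker ∂_1 − rank ∂_2 = (15 − 9) − 2 = 4, and the invariant factors of ∂_2 are all 1, so H_1 = Z^4.
  H_2: rank ker ∂_2 − rank ∂_3 = (2 − 2) − 0 = 0, and there is no ∂_3, so H_2 = 0.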